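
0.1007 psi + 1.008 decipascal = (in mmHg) 5.208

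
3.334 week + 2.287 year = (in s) 7.414e+07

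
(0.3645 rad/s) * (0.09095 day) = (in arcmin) 9.847e+06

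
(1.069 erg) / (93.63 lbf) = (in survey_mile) 1.595e-13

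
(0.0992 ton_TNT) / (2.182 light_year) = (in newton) 2.011e-08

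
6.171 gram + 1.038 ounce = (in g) 35.6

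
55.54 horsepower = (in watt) 4.142e+04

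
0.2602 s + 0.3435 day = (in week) 0.04907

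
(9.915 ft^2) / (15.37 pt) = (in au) 1.136e-09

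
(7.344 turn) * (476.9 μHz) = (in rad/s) 0.02201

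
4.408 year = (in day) 1609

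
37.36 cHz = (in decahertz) 0.03736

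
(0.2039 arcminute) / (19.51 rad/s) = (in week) 5.027e-12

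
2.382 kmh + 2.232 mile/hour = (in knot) 3.226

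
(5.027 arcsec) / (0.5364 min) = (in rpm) 7.231e-06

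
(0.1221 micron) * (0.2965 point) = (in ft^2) 1.375e-10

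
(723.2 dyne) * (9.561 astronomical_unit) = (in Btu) 9.804e+06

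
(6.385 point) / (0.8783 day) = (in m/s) 2.968e-08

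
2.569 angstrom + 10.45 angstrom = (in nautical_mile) 7.03e-13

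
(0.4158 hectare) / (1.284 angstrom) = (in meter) 3.238e+13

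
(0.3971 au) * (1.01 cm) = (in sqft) 6.458e+09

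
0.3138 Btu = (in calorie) 79.13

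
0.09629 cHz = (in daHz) 9.629e-05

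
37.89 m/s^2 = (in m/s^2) 37.89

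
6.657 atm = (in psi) 97.83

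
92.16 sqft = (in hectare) 0.0008562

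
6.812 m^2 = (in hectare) 0.0006812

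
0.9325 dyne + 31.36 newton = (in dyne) 3.136e+06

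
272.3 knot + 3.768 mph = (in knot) 275.6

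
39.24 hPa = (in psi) 0.5691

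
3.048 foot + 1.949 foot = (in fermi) 1.523e+15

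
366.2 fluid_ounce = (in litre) 10.83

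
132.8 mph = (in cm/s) 5937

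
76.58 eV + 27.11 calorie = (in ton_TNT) 2.711e-08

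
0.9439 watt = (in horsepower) 0.001266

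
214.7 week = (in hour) 3.607e+04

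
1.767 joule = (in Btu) 0.001675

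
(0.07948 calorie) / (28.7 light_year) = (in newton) 1.225e-18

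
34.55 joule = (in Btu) 0.03275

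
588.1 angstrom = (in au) 3.931e-19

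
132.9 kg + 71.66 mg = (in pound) 293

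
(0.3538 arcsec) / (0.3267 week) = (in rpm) 8.29e-11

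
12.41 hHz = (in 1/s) 1241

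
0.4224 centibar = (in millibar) 4.224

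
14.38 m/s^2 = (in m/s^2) 14.38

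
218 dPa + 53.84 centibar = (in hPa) 538.6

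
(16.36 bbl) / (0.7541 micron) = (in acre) 852.3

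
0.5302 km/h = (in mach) 0.0004325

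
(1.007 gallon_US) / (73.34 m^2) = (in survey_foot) 0.0001705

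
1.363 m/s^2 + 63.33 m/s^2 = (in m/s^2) 64.69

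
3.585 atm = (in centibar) 363.3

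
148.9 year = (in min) 7.826e+07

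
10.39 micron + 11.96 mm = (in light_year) 1.265e-18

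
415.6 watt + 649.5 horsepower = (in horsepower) 650.1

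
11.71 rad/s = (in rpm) 111.8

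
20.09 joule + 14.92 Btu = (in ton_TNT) 3.767e-06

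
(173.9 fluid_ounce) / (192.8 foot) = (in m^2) 8.751e-05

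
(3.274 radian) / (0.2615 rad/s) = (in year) 3.97e-07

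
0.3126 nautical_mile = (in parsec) 1.876e-14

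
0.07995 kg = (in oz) 2.82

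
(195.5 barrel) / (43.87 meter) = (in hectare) 7.085e-05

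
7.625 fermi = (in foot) 2.502e-14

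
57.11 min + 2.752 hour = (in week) 0.02205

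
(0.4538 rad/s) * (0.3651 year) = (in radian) 5.225e+06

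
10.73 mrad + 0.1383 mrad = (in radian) 0.01087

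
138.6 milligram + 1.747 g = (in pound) 0.004157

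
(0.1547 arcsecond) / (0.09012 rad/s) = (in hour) 2.312e-09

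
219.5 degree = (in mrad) 3831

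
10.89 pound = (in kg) 4.94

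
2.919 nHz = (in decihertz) 2.919e-08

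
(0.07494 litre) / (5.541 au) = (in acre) 2.234e-20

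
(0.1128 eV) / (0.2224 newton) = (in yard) 8.887e-20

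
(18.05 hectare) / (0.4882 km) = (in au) 2.471e-09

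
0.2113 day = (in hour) 5.071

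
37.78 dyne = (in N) 0.0003778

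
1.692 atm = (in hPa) 1714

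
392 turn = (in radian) 2463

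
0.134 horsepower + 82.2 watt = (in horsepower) 0.2442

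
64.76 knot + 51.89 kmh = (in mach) 0.1402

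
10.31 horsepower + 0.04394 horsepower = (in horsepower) 10.35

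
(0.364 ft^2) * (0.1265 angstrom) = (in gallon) 1.13e-10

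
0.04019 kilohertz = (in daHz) 4.019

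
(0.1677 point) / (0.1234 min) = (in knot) 1.553e-05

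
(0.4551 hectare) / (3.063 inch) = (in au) 3.91e-07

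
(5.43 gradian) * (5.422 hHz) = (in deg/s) 2650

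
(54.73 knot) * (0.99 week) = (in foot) 5.531e+07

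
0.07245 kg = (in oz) 2.556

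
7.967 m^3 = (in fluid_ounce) 2.694e+05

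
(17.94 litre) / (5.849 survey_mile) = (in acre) 4.709e-10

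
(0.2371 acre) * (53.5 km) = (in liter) 5.133e+10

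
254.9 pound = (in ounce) 4078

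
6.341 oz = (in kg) 0.1798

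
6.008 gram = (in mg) 6008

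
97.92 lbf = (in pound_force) 97.92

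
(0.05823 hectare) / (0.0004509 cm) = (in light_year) 1.365e-08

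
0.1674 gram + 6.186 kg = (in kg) 6.186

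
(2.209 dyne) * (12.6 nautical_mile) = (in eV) 3.217e+18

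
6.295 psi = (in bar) 0.434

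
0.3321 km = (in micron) 3.321e+08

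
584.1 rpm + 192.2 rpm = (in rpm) 776.3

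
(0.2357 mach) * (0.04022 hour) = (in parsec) 3.766e-13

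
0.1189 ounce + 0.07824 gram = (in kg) 0.003449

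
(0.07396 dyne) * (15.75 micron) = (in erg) 0.0001165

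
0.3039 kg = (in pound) 0.67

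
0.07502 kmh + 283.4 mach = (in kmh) 3.474e+05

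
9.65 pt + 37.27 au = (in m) 5.576e+12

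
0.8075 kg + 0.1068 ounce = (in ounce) 28.59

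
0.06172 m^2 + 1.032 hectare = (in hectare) 1.032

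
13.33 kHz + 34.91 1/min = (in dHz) 1.333e+05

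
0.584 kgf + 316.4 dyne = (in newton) 5.73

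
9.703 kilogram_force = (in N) 95.15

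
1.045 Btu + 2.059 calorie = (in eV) 6.935e+21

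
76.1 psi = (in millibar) 5247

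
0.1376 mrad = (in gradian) 0.00876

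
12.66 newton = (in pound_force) 2.846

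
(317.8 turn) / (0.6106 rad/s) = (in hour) 0.9084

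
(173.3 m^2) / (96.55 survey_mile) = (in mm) 1.115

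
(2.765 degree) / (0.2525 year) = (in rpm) 5.787e-08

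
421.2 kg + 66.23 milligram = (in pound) 928.6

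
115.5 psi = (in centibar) 796.3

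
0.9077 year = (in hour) 7951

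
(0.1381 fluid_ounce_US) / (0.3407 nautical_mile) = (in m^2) 6.473e-09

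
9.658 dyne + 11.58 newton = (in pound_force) 2.603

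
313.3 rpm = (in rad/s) 32.81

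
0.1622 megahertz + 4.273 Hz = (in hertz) 1.622e+05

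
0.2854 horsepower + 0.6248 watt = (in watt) 213.4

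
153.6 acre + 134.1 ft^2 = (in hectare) 62.16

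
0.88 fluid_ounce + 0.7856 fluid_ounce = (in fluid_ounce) 1.666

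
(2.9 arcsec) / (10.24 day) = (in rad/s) 1.589e-11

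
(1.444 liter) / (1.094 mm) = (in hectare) 0.000132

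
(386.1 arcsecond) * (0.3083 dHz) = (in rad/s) 5.771e-05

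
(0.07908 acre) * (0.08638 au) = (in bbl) 2.601e+13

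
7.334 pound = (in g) 3327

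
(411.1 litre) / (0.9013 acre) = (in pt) 0.3195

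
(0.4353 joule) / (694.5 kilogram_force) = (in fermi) 6.391e+10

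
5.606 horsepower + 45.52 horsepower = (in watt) 3.812e+04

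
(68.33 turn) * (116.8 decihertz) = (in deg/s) 2.873e+05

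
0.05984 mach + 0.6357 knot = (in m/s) 20.7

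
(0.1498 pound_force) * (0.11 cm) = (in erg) 7330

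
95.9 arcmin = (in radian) 0.0279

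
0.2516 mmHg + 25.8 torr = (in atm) 0.03428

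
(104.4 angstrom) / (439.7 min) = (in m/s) 3.957e-13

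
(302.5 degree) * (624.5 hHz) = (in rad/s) 3.297e+05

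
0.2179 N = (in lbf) 0.04899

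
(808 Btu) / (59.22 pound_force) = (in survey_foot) 1.062e+04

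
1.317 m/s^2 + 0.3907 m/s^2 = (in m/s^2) 1.708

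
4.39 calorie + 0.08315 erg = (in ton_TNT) 4.39e-09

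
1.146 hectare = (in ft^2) 1.234e+05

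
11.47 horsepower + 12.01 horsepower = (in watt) 1.751e+04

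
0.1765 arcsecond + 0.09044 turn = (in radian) 0.5683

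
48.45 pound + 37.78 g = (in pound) 48.53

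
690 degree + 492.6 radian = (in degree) 2.891e+04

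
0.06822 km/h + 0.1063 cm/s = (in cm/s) 2.001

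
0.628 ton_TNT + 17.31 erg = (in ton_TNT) 0.628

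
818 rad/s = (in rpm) 7811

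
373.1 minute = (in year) 0.0007099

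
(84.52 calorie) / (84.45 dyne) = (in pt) 1.187e+09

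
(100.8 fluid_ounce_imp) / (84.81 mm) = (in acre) 8.345e-06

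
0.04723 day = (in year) 0.0001294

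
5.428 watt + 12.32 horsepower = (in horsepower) 12.33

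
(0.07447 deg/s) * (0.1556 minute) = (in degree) 0.6953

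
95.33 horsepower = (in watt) 7.109e+04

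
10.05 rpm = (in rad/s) 1.052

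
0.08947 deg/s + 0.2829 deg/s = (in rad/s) 0.006499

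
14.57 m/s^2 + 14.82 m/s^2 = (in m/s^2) 29.39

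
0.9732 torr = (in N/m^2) 129.7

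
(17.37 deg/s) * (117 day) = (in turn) 4.877e+05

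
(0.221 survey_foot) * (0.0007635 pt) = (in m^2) 1.814e-08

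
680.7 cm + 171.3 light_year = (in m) 1.621e+18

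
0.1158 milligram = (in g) 0.0001158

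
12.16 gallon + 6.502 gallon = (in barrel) 0.4443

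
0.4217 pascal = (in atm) 4.162e-06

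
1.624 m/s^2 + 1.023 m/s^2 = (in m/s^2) 2.647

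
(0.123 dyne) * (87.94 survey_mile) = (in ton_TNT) 4.161e-11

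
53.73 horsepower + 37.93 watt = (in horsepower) 53.78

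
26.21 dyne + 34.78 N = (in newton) 34.78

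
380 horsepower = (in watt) 2.834e+05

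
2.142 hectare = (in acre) 5.293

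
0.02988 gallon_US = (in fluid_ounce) 3.825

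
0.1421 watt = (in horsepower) 0.0001906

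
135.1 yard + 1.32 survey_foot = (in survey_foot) 406.6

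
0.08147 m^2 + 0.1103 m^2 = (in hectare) 1.918e-05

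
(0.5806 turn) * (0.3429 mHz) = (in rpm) 0.01195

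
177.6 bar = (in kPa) 1.776e+04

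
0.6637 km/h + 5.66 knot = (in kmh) 11.15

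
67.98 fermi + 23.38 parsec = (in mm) 7.214e+20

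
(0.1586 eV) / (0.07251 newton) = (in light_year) 3.704e-35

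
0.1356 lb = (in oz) 2.17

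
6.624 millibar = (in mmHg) 4.968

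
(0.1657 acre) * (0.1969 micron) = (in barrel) 0.0008305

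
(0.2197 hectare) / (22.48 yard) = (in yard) 116.9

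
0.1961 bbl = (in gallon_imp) 6.858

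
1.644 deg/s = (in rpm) 0.274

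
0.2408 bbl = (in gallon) 10.11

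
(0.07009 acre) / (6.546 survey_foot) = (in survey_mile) 0.08833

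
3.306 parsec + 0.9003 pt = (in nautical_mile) 5.508e+13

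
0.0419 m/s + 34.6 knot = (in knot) 34.68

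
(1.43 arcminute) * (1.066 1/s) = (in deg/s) 0.02541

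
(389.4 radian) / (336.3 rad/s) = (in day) 1.34e-05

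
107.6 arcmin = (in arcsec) 6456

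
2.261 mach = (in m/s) 769.9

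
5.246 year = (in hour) 4.595e+04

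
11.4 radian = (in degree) 653.2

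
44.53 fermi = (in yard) 4.87e-14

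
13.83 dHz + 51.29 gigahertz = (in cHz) 5.129e+12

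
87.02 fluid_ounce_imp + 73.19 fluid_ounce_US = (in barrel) 0.02917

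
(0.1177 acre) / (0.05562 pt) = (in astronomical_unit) 0.0001623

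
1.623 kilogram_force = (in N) 15.92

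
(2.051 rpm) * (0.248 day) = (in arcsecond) 9.493e+08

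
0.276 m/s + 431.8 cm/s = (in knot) 8.93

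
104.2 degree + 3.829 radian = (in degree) 323.6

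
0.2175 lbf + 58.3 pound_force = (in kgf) 26.54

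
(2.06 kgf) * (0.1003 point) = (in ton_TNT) 1.708e-13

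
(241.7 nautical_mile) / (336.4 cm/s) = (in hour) 36.96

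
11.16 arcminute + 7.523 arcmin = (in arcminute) 18.68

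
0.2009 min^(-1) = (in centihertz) 0.3348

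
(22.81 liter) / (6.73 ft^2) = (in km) 3.648e-05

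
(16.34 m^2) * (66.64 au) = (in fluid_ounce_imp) 5.733e+18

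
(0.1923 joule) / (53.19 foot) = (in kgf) 0.00121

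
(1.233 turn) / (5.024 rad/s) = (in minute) 0.0257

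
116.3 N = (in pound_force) 26.15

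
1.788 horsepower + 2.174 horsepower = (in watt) 2954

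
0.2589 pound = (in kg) 0.1174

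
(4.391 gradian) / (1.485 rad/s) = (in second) 0.04645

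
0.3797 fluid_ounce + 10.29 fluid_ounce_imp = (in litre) 0.3036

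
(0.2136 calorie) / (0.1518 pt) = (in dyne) 1.669e+09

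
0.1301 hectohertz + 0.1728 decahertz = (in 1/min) 884.3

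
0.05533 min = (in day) 3.842e-05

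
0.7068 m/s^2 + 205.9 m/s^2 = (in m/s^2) 206.6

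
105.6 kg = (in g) 1.056e+05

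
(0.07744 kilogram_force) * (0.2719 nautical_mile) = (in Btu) 0.3625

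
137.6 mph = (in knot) 119.6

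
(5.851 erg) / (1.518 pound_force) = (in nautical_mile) 4.679e-11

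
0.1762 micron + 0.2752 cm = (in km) 2.752e-06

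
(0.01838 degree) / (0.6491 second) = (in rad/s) 0.0004942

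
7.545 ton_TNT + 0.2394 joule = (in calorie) 7.545e+09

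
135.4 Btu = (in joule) 1.429e+05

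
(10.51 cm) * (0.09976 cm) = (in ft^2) 0.001129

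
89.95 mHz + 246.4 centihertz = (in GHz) 2.554e-09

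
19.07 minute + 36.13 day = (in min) 5.205e+04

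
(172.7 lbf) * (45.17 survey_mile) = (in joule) 5.584e+07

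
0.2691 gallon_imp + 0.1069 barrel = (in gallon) 4.813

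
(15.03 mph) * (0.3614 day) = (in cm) 2.098e+07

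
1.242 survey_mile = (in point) 5.666e+06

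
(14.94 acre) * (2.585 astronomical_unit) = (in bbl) 1.471e+17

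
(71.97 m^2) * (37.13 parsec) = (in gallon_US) 2.178e+22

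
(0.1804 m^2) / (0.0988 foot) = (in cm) 599.1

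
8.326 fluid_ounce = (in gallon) 0.06505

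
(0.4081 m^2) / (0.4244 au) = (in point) 1.822e-08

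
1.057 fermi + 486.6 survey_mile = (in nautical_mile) 422.8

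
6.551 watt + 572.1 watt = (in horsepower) 0.776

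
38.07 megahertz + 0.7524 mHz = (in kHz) 3.807e+04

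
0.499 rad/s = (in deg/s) 28.59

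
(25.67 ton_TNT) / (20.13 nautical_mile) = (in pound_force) 6.477e+05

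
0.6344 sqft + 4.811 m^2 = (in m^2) 4.87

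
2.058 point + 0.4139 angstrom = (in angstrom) 7.26e+06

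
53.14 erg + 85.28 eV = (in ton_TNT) 1.27e-15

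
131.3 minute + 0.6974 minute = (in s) 7920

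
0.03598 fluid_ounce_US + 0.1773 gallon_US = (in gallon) 0.1776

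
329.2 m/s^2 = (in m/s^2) 329.2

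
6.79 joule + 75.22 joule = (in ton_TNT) 1.96e-08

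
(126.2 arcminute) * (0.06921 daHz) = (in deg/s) 1.456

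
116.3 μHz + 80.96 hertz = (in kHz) 0.08096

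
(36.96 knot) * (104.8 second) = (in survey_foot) 6538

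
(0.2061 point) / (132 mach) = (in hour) 4.494e-13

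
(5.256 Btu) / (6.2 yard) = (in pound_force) 219.9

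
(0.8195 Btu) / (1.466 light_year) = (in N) 6.234e-14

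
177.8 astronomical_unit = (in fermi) 2.66e+28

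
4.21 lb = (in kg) 1.91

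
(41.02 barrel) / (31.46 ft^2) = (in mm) 2231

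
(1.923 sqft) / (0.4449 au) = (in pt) 7.609e-09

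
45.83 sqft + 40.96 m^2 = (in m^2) 45.22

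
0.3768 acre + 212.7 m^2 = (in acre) 0.4294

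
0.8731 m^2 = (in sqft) 9.398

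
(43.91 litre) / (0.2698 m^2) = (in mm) 162.8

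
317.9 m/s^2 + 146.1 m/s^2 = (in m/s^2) 464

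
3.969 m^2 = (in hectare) 0.0003969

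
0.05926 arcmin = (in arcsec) 3.556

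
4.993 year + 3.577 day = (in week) 260.9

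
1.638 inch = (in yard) 0.0455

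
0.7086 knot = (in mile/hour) 0.8154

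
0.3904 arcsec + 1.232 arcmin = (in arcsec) 74.31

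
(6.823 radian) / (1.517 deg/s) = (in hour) 0.07158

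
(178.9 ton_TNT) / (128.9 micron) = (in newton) 5.807e+15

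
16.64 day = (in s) 1.438e+06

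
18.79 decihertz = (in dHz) 18.79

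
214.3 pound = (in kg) 97.2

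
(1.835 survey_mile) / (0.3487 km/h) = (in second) 3.049e+04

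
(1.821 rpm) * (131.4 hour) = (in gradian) 5.743e+06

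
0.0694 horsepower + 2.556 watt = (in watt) 54.31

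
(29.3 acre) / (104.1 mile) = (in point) 2006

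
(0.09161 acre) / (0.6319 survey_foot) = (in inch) 7.578e+04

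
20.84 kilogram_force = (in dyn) 2.044e+07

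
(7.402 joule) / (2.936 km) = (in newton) 0.002521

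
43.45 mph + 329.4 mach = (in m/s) 1.122e+05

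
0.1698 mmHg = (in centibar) 0.02264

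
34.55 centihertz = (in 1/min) 20.73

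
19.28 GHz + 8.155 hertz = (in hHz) 1.928e+08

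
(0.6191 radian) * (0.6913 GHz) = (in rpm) 4.087e+09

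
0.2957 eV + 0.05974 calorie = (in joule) 0.25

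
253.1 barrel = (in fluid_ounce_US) 1.361e+06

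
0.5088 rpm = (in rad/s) 0.05328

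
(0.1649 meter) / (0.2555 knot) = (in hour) 0.0003485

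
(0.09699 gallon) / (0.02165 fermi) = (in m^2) 1.696e+13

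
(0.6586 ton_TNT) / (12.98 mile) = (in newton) 1.319e+05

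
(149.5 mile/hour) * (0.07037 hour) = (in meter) 1.693e+04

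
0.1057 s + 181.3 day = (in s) 1.566e+07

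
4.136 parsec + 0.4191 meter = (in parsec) 4.136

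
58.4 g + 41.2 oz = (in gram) 1226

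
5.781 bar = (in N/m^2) 5.781e+05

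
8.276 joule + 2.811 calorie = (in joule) 20.04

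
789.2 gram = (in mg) 7.892e+05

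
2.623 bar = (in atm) 2.589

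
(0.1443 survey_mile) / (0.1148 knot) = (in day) 0.04551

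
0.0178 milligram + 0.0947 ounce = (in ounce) 0.0947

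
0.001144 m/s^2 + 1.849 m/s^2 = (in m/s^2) 1.85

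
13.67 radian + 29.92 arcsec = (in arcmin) 4.699e+04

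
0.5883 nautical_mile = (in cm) 1.09e+05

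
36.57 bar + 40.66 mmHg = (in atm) 36.15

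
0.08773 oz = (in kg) 0.002487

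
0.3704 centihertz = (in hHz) 3.704e-05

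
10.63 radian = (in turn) 1.692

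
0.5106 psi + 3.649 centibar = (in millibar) 71.69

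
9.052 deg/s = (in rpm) 1.509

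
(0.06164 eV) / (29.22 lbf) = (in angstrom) 7.598e-13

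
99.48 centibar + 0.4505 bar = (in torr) 1084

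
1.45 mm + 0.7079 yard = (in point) 1839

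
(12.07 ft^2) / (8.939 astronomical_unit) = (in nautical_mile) 4.528e-16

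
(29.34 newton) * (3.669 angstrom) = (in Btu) 1.02e-11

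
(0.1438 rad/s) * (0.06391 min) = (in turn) 0.08776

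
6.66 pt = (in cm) 0.2349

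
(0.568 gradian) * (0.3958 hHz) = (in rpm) 3.372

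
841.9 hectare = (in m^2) 8.419e+06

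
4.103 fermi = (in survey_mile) 2.549e-18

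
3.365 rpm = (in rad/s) 0.3524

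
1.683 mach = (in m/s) 573.1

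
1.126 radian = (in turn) 0.1792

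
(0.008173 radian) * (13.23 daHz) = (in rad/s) 1.081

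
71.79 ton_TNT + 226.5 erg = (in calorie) 7.179e+10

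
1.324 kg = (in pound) 2.919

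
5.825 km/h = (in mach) 0.004752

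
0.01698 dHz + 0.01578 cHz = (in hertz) 0.001856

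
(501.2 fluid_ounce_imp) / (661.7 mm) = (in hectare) 2.152e-06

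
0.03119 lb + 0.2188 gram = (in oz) 0.5068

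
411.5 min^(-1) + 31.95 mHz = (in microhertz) 6.89e+06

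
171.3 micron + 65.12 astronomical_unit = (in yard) 1.065e+13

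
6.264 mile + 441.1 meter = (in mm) 1.052e+07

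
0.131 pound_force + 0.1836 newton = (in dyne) 7.663e+04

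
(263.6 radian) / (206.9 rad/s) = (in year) 4.04e-08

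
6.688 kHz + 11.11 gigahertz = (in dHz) 1.111e+11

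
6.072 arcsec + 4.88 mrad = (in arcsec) 1013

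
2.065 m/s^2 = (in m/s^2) 2.065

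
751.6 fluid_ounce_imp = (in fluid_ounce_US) 722.1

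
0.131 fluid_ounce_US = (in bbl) 2.437e-05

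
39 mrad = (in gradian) 2.483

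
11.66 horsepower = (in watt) 8695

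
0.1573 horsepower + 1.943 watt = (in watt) 119.2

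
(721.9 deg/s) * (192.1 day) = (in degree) 1.198e+10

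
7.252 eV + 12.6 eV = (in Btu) 3.015e-21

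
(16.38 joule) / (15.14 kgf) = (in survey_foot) 0.362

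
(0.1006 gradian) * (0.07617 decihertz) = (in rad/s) 1.204e-05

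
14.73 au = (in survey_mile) 1.369e+09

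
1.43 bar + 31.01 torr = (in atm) 1.452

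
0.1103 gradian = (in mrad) 1.733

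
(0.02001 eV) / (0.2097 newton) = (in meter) 1.529e-20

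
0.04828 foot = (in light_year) 1.555e-18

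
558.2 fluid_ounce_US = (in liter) 16.51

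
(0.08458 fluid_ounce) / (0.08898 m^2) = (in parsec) 9.11e-22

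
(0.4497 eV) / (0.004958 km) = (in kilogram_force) 1.482e-21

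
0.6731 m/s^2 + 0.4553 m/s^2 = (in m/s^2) 1.128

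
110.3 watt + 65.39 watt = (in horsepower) 0.2356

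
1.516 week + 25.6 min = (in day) 10.63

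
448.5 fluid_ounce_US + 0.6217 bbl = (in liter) 112.1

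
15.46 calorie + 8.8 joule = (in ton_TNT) 1.756e-08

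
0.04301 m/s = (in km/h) 0.1548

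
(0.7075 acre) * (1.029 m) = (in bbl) 1.853e+04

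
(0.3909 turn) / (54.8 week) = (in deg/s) 4.246e-06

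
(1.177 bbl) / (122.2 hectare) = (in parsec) 4.963e-24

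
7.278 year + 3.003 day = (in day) 2659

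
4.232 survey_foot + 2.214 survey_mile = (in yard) 3898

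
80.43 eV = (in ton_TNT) 3.08e-27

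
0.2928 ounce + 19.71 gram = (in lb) 0.06175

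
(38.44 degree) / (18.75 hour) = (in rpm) 9.491e-05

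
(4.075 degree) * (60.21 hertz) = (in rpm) 40.89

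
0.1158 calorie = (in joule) 0.4845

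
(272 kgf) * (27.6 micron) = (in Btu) 6.978e-05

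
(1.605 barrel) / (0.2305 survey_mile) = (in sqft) 0.007404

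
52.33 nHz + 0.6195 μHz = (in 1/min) 4.031e-05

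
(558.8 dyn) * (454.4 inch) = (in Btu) 6.113e-05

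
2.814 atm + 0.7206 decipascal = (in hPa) 2851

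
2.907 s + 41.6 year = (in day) 1.518e+04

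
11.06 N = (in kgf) 1.128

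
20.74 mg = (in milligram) 20.74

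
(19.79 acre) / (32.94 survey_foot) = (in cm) 7.977e+05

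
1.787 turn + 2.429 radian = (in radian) 13.66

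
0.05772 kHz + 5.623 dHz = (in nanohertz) 5.828e+10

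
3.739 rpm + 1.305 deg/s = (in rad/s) 0.4143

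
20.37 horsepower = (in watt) 1.519e+04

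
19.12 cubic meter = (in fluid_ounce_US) 6.465e+05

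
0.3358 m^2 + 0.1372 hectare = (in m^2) 1372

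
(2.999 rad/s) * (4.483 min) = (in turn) 128.4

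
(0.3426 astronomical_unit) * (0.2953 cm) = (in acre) 3.74e+04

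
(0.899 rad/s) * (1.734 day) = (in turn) 2.144e+04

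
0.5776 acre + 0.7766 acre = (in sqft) 5.899e+04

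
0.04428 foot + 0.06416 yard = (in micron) 7.216e+04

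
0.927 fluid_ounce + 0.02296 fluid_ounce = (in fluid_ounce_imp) 0.9888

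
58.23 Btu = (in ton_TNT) 1.468e-05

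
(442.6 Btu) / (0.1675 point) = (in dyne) 7.903e+14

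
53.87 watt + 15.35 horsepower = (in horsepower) 15.42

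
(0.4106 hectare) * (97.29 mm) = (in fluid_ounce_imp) 1.406e+07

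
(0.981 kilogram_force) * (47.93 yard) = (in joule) 421.6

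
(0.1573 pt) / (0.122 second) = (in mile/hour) 0.001017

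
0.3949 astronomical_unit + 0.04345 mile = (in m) 5.908e+10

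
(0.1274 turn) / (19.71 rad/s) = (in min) 0.0006769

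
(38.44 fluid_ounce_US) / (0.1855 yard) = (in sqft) 0.07214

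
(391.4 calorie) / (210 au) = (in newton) 5.213e-11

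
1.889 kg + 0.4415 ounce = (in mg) 1.902e+06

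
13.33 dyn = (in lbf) 2.997e-05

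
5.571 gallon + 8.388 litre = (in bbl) 0.1854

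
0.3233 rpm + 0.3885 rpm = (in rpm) 0.7118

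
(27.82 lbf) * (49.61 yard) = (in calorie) 1342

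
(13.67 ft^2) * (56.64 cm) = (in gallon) 190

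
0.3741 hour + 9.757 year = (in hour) 8.547e+04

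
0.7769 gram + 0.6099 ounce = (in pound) 0.03983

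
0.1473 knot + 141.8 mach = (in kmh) 1.738e+05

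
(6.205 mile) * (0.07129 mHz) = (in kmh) 2.563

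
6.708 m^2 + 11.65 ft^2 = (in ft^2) 83.85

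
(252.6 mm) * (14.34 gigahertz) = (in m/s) 3.622e+09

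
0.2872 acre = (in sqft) 1.251e+04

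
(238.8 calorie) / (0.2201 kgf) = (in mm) 4.629e+05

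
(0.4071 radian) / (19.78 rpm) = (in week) 3.25e-07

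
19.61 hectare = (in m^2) 1.961e+05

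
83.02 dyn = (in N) 0.0008302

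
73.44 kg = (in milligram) 7.344e+07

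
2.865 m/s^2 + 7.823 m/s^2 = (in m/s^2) 10.69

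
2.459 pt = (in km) 8.675e-07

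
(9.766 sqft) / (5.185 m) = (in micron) 1.75e+05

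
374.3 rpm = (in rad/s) 39.2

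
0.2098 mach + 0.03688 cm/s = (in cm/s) 7144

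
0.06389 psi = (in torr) 3.304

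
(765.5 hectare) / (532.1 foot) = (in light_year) 4.989e-12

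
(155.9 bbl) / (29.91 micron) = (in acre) 204.8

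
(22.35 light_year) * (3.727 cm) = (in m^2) 7.881e+15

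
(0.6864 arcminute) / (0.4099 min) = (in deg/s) 0.0004652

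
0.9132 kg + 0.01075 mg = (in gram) 913.2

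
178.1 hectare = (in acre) 440.1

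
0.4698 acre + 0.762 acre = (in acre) 1.232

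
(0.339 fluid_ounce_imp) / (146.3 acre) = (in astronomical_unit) 1.088e-22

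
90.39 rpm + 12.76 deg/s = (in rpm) 92.52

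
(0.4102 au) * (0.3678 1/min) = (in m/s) 3.762e+08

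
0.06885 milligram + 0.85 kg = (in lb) 1.874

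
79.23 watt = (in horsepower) 0.1062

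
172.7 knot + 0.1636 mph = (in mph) 198.9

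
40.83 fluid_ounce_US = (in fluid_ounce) 40.83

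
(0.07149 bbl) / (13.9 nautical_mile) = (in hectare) 4.415e-11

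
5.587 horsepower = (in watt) 4166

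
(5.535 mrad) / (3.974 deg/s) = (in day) 9.236e-07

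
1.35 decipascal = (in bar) 1.35e-06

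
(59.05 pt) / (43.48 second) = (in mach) 1.407e-06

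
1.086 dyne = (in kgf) 1.107e-06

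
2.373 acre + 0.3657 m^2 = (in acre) 2.373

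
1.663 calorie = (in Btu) 0.006595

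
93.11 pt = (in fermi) 3.285e+13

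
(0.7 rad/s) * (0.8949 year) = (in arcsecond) 4.075e+12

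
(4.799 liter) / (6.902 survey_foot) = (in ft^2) 0.02455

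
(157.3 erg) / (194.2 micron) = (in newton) 0.081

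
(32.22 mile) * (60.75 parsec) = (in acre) 2.402e+19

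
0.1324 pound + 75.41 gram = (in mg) 1.355e+05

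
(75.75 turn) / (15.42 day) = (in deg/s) 0.02047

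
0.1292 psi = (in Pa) 890.8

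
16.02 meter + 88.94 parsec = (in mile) 1.705e+15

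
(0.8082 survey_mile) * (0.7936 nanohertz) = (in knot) 2.006e-06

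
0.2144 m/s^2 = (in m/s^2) 0.2144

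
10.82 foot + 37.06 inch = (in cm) 423.9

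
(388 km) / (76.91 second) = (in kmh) 1.816e+04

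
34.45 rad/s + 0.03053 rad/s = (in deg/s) 1976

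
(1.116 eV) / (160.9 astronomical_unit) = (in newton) 7.428e-33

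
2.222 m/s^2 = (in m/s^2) 2.222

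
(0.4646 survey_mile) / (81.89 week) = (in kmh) 5.435e-05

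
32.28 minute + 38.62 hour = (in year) 0.00447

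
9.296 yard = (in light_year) 8.985e-16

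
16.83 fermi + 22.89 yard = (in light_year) 2.212e-15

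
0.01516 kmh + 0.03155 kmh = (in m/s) 0.01298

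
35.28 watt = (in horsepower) 0.04731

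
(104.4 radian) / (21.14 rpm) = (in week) 7.797e-05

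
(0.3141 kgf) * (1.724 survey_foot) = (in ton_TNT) 3.869e-10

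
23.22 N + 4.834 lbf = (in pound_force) 10.05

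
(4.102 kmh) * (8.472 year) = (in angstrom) 3.044e+18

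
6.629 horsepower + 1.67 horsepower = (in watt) 6189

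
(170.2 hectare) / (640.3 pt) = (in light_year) 7.964e-10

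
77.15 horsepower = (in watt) 5.753e+04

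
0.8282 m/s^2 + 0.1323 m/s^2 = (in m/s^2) 0.9605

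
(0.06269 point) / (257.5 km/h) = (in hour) 8.589e-11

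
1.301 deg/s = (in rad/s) 0.02271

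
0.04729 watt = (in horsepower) 6.342e-05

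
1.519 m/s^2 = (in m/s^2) 1.519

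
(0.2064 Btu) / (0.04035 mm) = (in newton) 5.397e+06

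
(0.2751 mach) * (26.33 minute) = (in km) 148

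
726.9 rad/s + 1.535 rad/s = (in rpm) 6956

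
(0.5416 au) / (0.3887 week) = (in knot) 6.699e+05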